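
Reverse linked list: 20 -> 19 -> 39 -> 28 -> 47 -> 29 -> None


Step 1: curr=20, set curr.next=prev(None) | reversed so far: 20
Step 2: curr=19, set curr.next=prev(20) | reversed so far: 19 -> 20
Step 3: curr=39, set curr.next=prev(19) | reversed so far: 39 -> 19 -> 20
Step 4: curr=28, set curr.next=prev(39) | reversed so far: 28 -> 39 -> 19 -> 20
Step 5: curr=47, set curr.next=prev(28) | reversed so far: 47 -> 28 -> 39 -> 19 -> 20
Step 6: curr=29, set curr.next=prev(47) | reversed so far: 29 -> 47 -> 28 -> 39 -> 19 -> 20

29 -> 47 -> 28 -> 39 -> 19 -> 20 -> None


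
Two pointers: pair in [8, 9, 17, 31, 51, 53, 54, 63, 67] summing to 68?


lo=0(8)+hi=8(67)=75
lo=0(8)+hi=7(63)=71
lo=0(8)+hi=6(54)=62
lo=1(9)+hi=6(54)=63
lo=2(17)+hi=6(54)=71
lo=2(17)+hi=5(53)=70
lo=2(17)+hi=4(51)=68

Yes: 17+51=68


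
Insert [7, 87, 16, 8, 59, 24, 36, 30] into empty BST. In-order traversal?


Insert 7: root
Insert 87: R from 7
Insert 16: R from 7 -> L from 87
Insert 8: R from 7 -> L from 87 -> L from 16
Insert 59: R from 7 -> L from 87 -> R from 16
Insert 24: R from 7 -> L from 87 -> R from 16 -> L from 59
Insert 36: R from 7 -> L from 87 -> R from 16 -> L from 59 -> R from 24
Insert 30: R from 7 -> L from 87 -> R from 16 -> L from 59 -> R from 24 -> L from 36

In-order: [7, 8, 16, 24, 30, 36, 59, 87]


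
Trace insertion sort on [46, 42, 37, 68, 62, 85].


Initial: [46, 42, 37, 68, 62, 85]
Insert 42: [42, 46, 37, 68, 62, 85]
Insert 37: [37, 42, 46, 68, 62, 85]
Insert 68: [37, 42, 46, 68, 62, 85]
Insert 62: [37, 42, 46, 62, 68, 85]
Insert 85: [37, 42, 46, 62, 68, 85]

Sorted: [37, 42, 46, 62, 68, 85]


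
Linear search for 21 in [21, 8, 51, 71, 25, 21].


i=0: 21==21 found!

Found at 0, 1 comps


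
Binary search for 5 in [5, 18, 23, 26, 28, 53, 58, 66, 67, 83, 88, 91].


Step 1: lo=0, hi=11, mid=5, val=53
Step 2: lo=0, hi=4, mid=2, val=23
Step 3: lo=0, hi=1, mid=0, val=5

Found at index 0


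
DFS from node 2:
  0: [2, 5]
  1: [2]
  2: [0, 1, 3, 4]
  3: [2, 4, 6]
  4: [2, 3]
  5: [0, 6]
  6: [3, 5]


Visit 2, push [4, 3, 1, 0]
Visit 0, push [5]
Visit 5, push [6]
Visit 6, push [3]
Visit 3, push [4]
Visit 4, push []
Visit 1, push []

DFS order: [2, 0, 5, 6, 3, 4, 1]


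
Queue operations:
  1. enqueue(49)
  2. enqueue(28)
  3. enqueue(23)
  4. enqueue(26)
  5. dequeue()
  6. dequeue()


enqueue(49) -> [49]
enqueue(28) -> [49, 28]
enqueue(23) -> [49, 28, 23]
enqueue(26) -> [49, 28, 23, 26]
dequeue()->49, [28, 23, 26]
dequeue()->28, [23, 26]

Final queue: [23, 26]


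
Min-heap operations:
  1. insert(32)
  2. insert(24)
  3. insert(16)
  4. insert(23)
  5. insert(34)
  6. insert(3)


insert(32) -> [32]
insert(24) -> [24, 32]
insert(16) -> [16, 32, 24]
insert(23) -> [16, 23, 24, 32]
insert(34) -> [16, 23, 24, 32, 34]
insert(3) -> [3, 23, 16, 32, 34, 24]

Final heap: [3, 23, 16, 32, 34, 24]


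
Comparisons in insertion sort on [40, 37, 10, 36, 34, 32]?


Algorithm: insertion sort
Input: [40, 37, 10, 36, 34, 32]
Sorted: [10, 32, 34, 36, 37, 40]

15


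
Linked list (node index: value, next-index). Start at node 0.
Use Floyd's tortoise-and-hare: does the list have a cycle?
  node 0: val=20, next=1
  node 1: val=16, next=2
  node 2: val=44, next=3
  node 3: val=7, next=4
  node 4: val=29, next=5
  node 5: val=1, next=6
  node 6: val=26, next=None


Floyd's tortoise (slow, +1) and hare (fast, +2):
  init: slow=0, fast=0
  step 1: slow=1, fast=2
  step 2: slow=2, fast=4
  step 3: slow=3, fast=6
  step 4: fast -> None, no cycle

Cycle: no


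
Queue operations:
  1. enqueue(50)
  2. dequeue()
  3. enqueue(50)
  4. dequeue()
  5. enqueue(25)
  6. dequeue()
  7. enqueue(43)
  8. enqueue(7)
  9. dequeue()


enqueue(50) -> [50]
dequeue()->50, []
enqueue(50) -> [50]
dequeue()->50, []
enqueue(25) -> [25]
dequeue()->25, []
enqueue(43) -> [43]
enqueue(7) -> [43, 7]
dequeue()->43, [7]

Final queue: [7]


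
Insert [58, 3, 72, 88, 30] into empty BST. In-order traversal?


Insert 58: root
Insert 3: L from 58
Insert 72: R from 58
Insert 88: R from 58 -> R from 72
Insert 30: L from 58 -> R from 3

In-order: [3, 30, 58, 72, 88]


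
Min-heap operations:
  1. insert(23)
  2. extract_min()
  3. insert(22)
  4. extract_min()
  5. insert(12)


insert(23) -> [23]
extract_min()->23, []
insert(22) -> [22]
extract_min()->22, []
insert(12) -> [12]

Final heap: [12]


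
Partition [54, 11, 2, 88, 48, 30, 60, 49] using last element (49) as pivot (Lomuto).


Pivot: 49
  11 <= 49: swap -> [11, 54, 2, 88, 48, 30, 60, 49]
  2 <= 49: swap -> [11, 2, 54, 88, 48, 30, 60, 49]
  48 <= 49: swap -> [11, 2, 48, 88, 54, 30, 60, 49]
  30 <= 49: swap -> [11, 2, 48, 30, 54, 88, 60, 49]
Place pivot at 4: [11, 2, 48, 30, 49, 88, 60, 54]

Partitioned: [11, 2, 48, 30, 49, 88, 60, 54]


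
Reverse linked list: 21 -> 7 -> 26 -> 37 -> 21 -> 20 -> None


Step 1: curr=21, set curr.next=prev(None) | reversed so far: 21
Step 2: curr=7, set curr.next=prev(21) | reversed so far: 7 -> 21
Step 3: curr=26, set curr.next=prev(7) | reversed so far: 26 -> 7 -> 21
Step 4: curr=37, set curr.next=prev(26) | reversed so far: 37 -> 26 -> 7 -> 21
Step 5: curr=21, set curr.next=prev(37) | reversed so far: 21 -> 37 -> 26 -> 7 -> 21
Step 6: curr=20, set curr.next=prev(21) | reversed so far: 20 -> 21 -> 37 -> 26 -> 7 -> 21

20 -> 21 -> 37 -> 26 -> 7 -> 21 -> None


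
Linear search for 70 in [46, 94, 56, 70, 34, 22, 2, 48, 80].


i=0: 46!=70
i=1: 94!=70
i=2: 56!=70
i=3: 70==70 found!

Found at 3, 4 comps


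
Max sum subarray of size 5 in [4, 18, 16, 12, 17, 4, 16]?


[0:5]: 67
[1:6]: 67
[2:7]: 65

Max: 67 at [0:5]


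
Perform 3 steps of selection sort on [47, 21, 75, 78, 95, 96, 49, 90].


Initial: [47, 21, 75, 78, 95, 96, 49, 90]
Step 1: min=21 at 1
  Swap: [21, 47, 75, 78, 95, 96, 49, 90]
Step 2: min=47 at 1
  Swap: [21, 47, 75, 78, 95, 96, 49, 90]
Step 3: min=49 at 6
  Swap: [21, 47, 49, 78, 95, 96, 75, 90]

After 3 steps: [21, 47, 49, 78, 95, 96, 75, 90]


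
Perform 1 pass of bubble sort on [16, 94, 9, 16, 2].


Initial: [16, 94, 9, 16, 2]
Pass 1: [16, 9, 16, 2, 94] (3 swaps)

After 1 pass: [16, 9, 16, 2, 94]


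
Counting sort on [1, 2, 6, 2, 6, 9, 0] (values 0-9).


Input: [1, 2, 6, 2, 6, 9, 0]
Counts: [1, 1, 2, 0, 0, 0, 2, 0, 0, 1]

Sorted: [0, 1, 2, 2, 6, 6, 9]


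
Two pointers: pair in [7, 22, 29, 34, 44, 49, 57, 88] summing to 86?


lo=0(7)+hi=7(88)=95
lo=0(7)+hi=6(57)=64
lo=1(22)+hi=6(57)=79
lo=2(29)+hi=6(57)=86

Yes: 29+57=86


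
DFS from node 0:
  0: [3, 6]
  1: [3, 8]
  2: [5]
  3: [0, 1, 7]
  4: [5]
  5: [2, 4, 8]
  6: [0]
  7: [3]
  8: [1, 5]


Visit 0, push [6, 3]
Visit 3, push [7, 1]
Visit 1, push [8]
Visit 8, push [5]
Visit 5, push [4, 2]
Visit 2, push []
Visit 4, push []
Visit 7, push []
Visit 6, push []

DFS order: [0, 3, 1, 8, 5, 2, 4, 7, 6]


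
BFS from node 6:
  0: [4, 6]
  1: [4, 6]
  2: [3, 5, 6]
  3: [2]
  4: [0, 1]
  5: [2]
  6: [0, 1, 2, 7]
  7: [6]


Visit 6, enqueue [0, 1, 2, 7]
Visit 0, enqueue [4]
Visit 1, enqueue []
Visit 2, enqueue [3, 5]
Visit 7, enqueue []
Visit 4, enqueue []
Visit 3, enqueue []
Visit 5, enqueue []

BFS order: [6, 0, 1, 2, 7, 4, 3, 5]


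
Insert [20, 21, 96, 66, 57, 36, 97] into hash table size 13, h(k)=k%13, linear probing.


Insert 20: h=7 -> slot 7
Insert 21: h=8 -> slot 8
Insert 96: h=5 -> slot 5
Insert 66: h=1 -> slot 1
Insert 57: h=5, 1 probes -> slot 6
Insert 36: h=10 -> slot 10
Insert 97: h=6, 3 probes -> slot 9

Table: [None, 66, None, None, None, 96, 57, 20, 21, 97, 36, None, None]


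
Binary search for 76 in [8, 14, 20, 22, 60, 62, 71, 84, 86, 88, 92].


Step 1: lo=0, hi=10, mid=5, val=62
Step 2: lo=6, hi=10, mid=8, val=86
Step 3: lo=6, hi=7, mid=6, val=71
Step 4: lo=7, hi=7, mid=7, val=84

Not found


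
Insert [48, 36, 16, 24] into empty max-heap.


Insert 48: [48]
Insert 36: [48, 36]
Insert 16: [48, 36, 16]
Insert 24: [48, 36, 16, 24]

Final heap: [48, 36, 16, 24]


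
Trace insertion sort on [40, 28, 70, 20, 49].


Initial: [40, 28, 70, 20, 49]
Insert 28: [28, 40, 70, 20, 49]
Insert 70: [28, 40, 70, 20, 49]
Insert 20: [20, 28, 40, 70, 49]
Insert 49: [20, 28, 40, 49, 70]

Sorted: [20, 28, 40, 49, 70]


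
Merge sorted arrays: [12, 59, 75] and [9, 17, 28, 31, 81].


Take 9 from B
Take 12 from A
Take 17 from B
Take 28 from B
Take 31 from B
Take 59 from A
Take 75 from A

Merged: [9, 12, 17, 28, 31, 59, 75, 81]


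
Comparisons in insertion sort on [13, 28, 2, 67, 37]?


Algorithm: insertion sort
Input: [13, 28, 2, 67, 37]
Sorted: [2, 13, 28, 37, 67]

6


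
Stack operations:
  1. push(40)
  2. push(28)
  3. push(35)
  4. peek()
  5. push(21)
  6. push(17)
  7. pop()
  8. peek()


push(40) -> [40]
push(28) -> [40, 28]
push(35) -> [40, 28, 35]
peek()->35
push(21) -> [40, 28, 35, 21]
push(17) -> [40, 28, 35, 21, 17]
pop()->17, [40, 28, 35, 21]
peek()->21

Final stack: [40, 28, 35, 21]


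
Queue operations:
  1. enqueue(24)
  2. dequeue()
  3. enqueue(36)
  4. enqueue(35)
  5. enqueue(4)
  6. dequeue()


enqueue(24) -> [24]
dequeue()->24, []
enqueue(36) -> [36]
enqueue(35) -> [36, 35]
enqueue(4) -> [36, 35, 4]
dequeue()->36, [35, 4]

Final queue: [35, 4]


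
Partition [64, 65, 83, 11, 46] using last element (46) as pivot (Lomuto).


Pivot: 46
  11 <= 46: swap -> [11, 65, 83, 64, 46]
Place pivot at 1: [11, 46, 83, 64, 65]

Partitioned: [11, 46, 83, 64, 65]


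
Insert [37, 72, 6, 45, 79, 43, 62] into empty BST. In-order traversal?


Insert 37: root
Insert 72: R from 37
Insert 6: L from 37
Insert 45: R from 37 -> L from 72
Insert 79: R from 37 -> R from 72
Insert 43: R from 37 -> L from 72 -> L from 45
Insert 62: R from 37 -> L from 72 -> R from 45

In-order: [6, 37, 43, 45, 62, 72, 79]


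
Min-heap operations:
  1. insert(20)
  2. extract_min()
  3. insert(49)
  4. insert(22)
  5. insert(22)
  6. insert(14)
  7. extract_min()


insert(20) -> [20]
extract_min()->20, []
insert(49) -> [49]
insert(22) -> [22, 49]
insert(22) -> [22, 49, 22]
insert(14) -> [14, 22, 22, 49]
extract_min()->14, [22, 22, 49]

Final heap: [22, 22, 49]


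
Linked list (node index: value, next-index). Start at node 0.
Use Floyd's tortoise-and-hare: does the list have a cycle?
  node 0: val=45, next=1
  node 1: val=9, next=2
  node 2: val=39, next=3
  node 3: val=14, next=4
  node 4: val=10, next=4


Floyd's tortoise (slow, +1) and hare (fast, +2):
  init: slow=0, fast=0
  step 1: slow=1, fast=2
  step 2: slow=2, fast=4
  step 3: slow=3, fast=4
  step 4: slow=4, fast=4
  slow == fast at node 4: cycle detected

Cycle: yes


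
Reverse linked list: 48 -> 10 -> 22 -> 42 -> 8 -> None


Step 1: curr=48, set curr.next=prev(None) | reversed so far: 48
Step 2: curr=10, set curr.next=prev(48) | reversed so far: 10 -> 48
Step 3: curr=22, set curr.next=prev(10) | reversed so far: 22 -> 10 -> 48
Step 4: curr=42, set curr.next=prev(22) | reversed so far: 42 -> 22 -> 10 -> 48
Step 5: curr=8, set curr.next=prev(42) | reversed so far: 8 -> 42 -> 22 -> 10 -> 48

8 -> 42 -> 22 -> 10 -> 48 -> None


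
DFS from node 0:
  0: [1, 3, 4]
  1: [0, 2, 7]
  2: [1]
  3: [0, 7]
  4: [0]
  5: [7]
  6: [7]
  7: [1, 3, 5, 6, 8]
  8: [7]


Visit 0, push [4, 3, 1]
Visit 1, push [7, 2]
Visit 2, push []
Visit 7, push [8, 6, 5, 3]
Visit 3, push []
Visit 5, push []
Visit 6, push []
Visit 8, push []
Visit 4, push []

DFS order: [0, 1, 2, 7, 3, 5, 6, 8, 4]


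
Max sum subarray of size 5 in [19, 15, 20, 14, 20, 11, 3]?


[0:5]: 88
[1:6]: 80
[2:7]: 68

Max: 88 at [0:5]


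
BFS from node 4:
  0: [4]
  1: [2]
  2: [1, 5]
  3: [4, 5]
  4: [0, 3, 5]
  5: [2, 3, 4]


Visit 4, enqueue [0, 3, 5]
Visit 0, enqueue []
Visit 3, enqueue []
Visit 5, enqueue [2]
Visit 2, enqueue [1]
Visit 1, enqueue []

BFS order: [4, 0, 3, 5, 2, 1]


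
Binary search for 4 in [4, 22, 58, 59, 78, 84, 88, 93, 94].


Step 1: lo=0, hi=8, mid=4, val=78
Step 2: lo=0, hi=3, mid=1, val=22
Step 3: lo=0, hi=0, mid=0, val=4

Found at index 0


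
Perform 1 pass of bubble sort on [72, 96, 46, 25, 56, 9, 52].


Initial: [72, 96, 46, 25, 56, 9, 52]
Pass 1: [72, 46, 25, 56, 9, 52, 96] (5 swaps)

After 1 pass: [72, 46, 25, 56, 9, 52, 96]


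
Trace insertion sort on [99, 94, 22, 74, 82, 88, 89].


Initial: [99, 94, 22, 74, 82, 88, 89]
Insert 94: [94, 99, 22, 74, 82, 88, 89]
Insert 22: [22, 94, 99, 74, 82, 88, 89]
Insert 74: [22, 74, 94, 99, 82, 88, 89]
Insert 82: [22, 74, 82, 94, 99, 88, 89]
Insert 88: [22, 74, 82, 88, 94, 99, 89]
Insert 89: [22, 74, 82, 88, 89, 94, 99]

Sorted: [22, 74, 82, 88, 89, 94, 99]


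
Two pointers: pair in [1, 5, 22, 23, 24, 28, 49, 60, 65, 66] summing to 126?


lo=0(1)+hi=9(66)=67
lo=1(5)+hi=9(66)=71
lo=2(22)+hi=9(66)=88
lo=3(23)+hi=9(66)=89
lo=4(24)+hi=9(66)=90
lo=5(28)+hi=9(66)=94
lo=6(49)+hi=9(66)=115
lo=7(60)+hi=9(66)=126

Yes: 60+66=126


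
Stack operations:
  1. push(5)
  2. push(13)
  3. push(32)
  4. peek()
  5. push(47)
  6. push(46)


push(5) -> [5]
push(13) -> [5, 13]
push(32) -> [5, 13, 32]
peek()->32
push(47) -> [5, 13, 32, 47]
push(46) -> [5, 13, 32, 47, 46]

Final stack: [5, 13, 32, 47, 46]


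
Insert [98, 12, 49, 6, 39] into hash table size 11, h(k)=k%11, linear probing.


Insert 98: h=10 -> slot 10
Insert 12: h=1 -> slot 1
Insert 49: h=5 -> slot 5
Insert 6: h=6 -> slot 6
Insert 39: h=6, 1 probes -> slot 7

Table: [None, 12, None, None, None, 49, 6, 39, None, None, 98]


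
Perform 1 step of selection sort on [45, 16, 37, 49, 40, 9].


Initial: [45, 16, 37, 49, 40, 9]
Step 1: min=9 at 5
  Swap: [9, 16, 37, 49, 40, 45]

After 1 step: [9, 16, 37, 49, 40, 45]


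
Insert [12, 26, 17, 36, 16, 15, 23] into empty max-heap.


Insert 12: [12]
Insert 26: [26, 12]
Insert 17: [26, 12, 17]
Insert 36: [36, 26, 17, 12]
Insert 16: [36, 26, 17, 12, 16]
Insert 15: [36, 26, 17, 12, 16, 15]
Insert 23: [36, 26, 23, 12, 16, 15, 17]

Final heap: [36, 26, 23, 12, 16, 15, 17]


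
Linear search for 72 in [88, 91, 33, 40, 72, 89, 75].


i=0: 88!=72
i=1: 91!=72
i=2: 33!=72
i=3: 40!=72
i=4: 72==72 found!

Found at 4, 5 comps


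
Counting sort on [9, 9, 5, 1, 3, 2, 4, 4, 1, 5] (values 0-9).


Input: [9, 9, 5, 1, 3, 2, 4, 4, 1, 5]
Counts: [0, 2, 1, 1, 2, 2, 0, 0, 0, 2]

Sorted: [1, 1, 2, 3, 4, 4, 5, 5, 9, 9]


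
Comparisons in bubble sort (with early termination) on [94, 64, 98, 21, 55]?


Algorithm: bubble sort (with early termination)
Input: [94, 64, 98, 21, 55]
Sorted: [21, 55, 64, 94, 98]

10


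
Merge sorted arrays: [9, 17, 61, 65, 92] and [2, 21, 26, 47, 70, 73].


Take 2 from B
Take 9 from A
Take 17 from A
Take 21 from B
Take 26 from B
Take 47 from B
Take 61 from A
Take 65 from A
Take 70 from B
Take 73 from B

Merged: [2, 9, 17, 21, 26, 47, 61, 65, 70, 73, 92]


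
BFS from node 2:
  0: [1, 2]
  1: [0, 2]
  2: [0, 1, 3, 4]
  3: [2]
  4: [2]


Visit 2, enqueue [0, 1, 3, 4]
Visit 0, enqueue []
Visit 1, enqueue []
Visit 3, enqueue []
Visit 4, enqueue []

BFS order: [2, 0, 1, 3, 4]


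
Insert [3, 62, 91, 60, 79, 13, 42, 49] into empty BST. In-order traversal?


Insert 3: root
Insert 62: R from 3
Insert 91: R from 3 -> R from 62
Insert 60: R from 3 -> L from 62
Insert 79: R from 3 -> R from 62 -> L from 91
Insert 13: R from 3 -> L from 62 -> L from 60
Insert 42: R from 3 -> L from 62 -> L from 60 -> R from 13
Insert 49: R from 3 -> L from 62 -> L from 60 -> R from 13 -> R from 42

In-order: [3, 13, 42, 49, 60, 62, 79, 91]


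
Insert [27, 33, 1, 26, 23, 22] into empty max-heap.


Insert 27: [27]
Insert 33: [33, 27]
Insert 1: [33, 27, 1]
Insert 26: [33, 27, 1, 26]
Insert 23: [33, 27, 1, 26, 23]
Insert 22: [33, 27, 22, 26, 23, 1]

Final heap: [33, 27, 22, 26, 23, 1]


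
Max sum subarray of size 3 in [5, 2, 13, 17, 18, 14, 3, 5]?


[0:3]: 20
[1:4]: 32
[2:5]: 48
[3:6]: 49
[4:7]: 35
[5:8]: 22

Max: 49 at [3:6]


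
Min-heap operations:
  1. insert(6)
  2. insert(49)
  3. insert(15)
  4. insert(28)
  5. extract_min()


insert(6) -> [6]
insert(49) -> [6, 49]
insert(15) -> [6, 49, 15]
insert(28) -> [6, 28, 15, 49]
extract_min()->6, [15, 28, 49]

Final heap: [15, 28, 49]


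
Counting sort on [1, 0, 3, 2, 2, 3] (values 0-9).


Input: [1, 0, 3, 2, 2, 3]
Counts: [1, 1, 2, 2, 0, 0, 0, 0, 0, 0]

Sorted: [0, 1, 2, 2, 3, 3]


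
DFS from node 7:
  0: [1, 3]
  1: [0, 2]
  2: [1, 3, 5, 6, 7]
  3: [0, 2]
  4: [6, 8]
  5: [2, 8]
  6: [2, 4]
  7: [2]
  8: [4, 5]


Visit 7, push [2]
Visit 2, push [6, 5, 3, 1]
Visit 1, push [0]
Visit 0, push [3]
Visit 3, push []
Visit 5, push [8]
Visit 8, push [4]
Visit 4, push [6]
Visit 6, push []

DFS order: [7, 2, 1, 0, 3, 5, 8, 4, 6]


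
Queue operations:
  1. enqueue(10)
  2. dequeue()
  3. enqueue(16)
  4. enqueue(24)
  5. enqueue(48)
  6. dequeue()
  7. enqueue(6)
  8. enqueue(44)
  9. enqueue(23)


enqueue(10) -> [10]
dequeue()->10, []
enqueue(16) -> [16]
enqueue(24) -> [16, 24]
enqueue(48) -> [16, 24, 48]
dequeue()->16, [24, 48]
enqueue(6) -> [24, 48, 6]
enqueue(44) -> [24, 48, 6, 44]
enqueue(23) -> [24, 48, 6, 44, 23]

Final queue: [24, 48, 6, 44, 23]


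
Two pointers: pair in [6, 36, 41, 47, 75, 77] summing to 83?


lo=0(6)+hi=5(77)=83

Yes: 6+77=83


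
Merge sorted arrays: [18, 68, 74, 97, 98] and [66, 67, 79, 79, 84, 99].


Take 18 from A
Take 66 from B
Take 67 from B
Take 68 from A
Take 74 from A
Take 79 from B
Take 79 from B
Take 84 from B
Take 97 from A
Take 98 from A

Merged: [18, 66, 67, 68, 74, 79, 79, 84, 97, 98, 99]


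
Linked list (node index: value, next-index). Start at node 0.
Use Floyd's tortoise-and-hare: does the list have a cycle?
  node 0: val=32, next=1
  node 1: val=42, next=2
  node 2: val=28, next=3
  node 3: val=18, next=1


Floyd's tortoise (slow, +1) and hare (fast, +2):
  init: slow=0, fast=0
  step 1: slow=1, fast=2
  step 2: slow=2, fast=1
  step 3: slow=3, fast=3
  slow == fast at node 3: cycle detected

Cycle: yes


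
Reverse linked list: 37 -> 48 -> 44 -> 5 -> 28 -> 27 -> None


Step 1: curr=37, set curr.next=prev(None) | reversed so far: 37
Step 2: curr=48, set curr.next=prev(37) | reversed so far: 48 -> 37
Step 3: curr=44, set curr.next=prev(48) | reversed so far: 44 -> 48 -> 37
Step 4: curr=5, set curr.next=prev(44) | reversed so far: 5 -> 44 -> 48 -> 37
Step 5: curr=28, set curr.next=prev(5) | reversed so far: 28 -> 5 -> 44 -> 48 -> 37
Step 6: curr=27, set curr.next=prev(28) | reversed so far: 27 -> 28 -> 5 -> 44 -> 48 -> 37

27 -> 28 -> 5 -> 44 -> 48 -> 37 -> None


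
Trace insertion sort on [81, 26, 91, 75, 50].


Initial: [81, 26, 91, 75, 50]
Insert 26: [26, 81, 91, 75, 50]
Insert 91: [26, 81, 91, 75, 50]
Insert 75: [26, 75, 81, 91, 50]
Insert 50: [26, 50, 75, 81, 91]

Sorted: [26, 50, 75, 81, 91]


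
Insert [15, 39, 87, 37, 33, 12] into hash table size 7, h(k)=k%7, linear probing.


Insert 15: h=1 -> slot 1
Insert 39: h=4 -> slot 4
Insert 87: h=3 -> slot 3
Insert 37: h=2 -> slot 2
Insert 33: h=5 -> slot 5
Insert 12: h=5, 1 probes -> slot 6

Table: [None, 15, 37, 87, 39, 33, 12]


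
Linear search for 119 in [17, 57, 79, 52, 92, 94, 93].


i=0: 17!=119
i=1: 57!=119
i=2: 79!=119
i=3: 52!=119
i=4: 92!=119
i=5: 94!=119
i=6: 93!=119

Not found, 7 comps


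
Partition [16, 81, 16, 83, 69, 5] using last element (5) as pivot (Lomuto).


Pivot: 5
Place pivot at 0: [5, 81, 16, 83, 69, 16]

Partitioned: [5, 81, 16, 83, 69, 16]


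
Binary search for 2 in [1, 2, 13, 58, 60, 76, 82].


Step 1: lo=0, hi=6, mid=3, val=58
Step 2: lo=0, hi=2, mid=1, val=2

Found at index 1


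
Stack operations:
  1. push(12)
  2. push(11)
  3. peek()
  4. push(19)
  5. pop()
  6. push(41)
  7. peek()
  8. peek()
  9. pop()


push(12) -> [12]
push(11) -> [12, 11]
peek()->11
push(19) -> [12, 11, 19]
pop()->19, [12, 11]
push(41) -> [12, 11, 41]
peek()->41
peek()->41
pop()->41, [12, 11]

Final stack: [12, 11]


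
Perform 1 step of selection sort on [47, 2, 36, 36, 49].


Initial: [47, 2, 36, 36, 49]
Step 1: min=2 at 1
  Swap: [2, 47, 36, 36, 49]

After 1 step: [2, 47, 36, 36, 49]


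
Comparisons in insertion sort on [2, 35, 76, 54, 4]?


Algorithm: insertion sort
Input: [2, 35, 76, 54, 4]
Sorted: [2, 4, 35, 54, 76]

8


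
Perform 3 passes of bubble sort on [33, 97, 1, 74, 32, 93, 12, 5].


Initial: [33, 97, 1, 74, 32, 93, 12, 5]
Pass 1: [33, 1, 74, 32, 93, 12, 5, 97] (6 swaps)
Pass 2: [1, 33, 32, 74, 12, 5, 93, 97] (4 swaps)
Pass 3: [1, 32, 33, 12, 5, 74, 93, 97] (3 swaps)

After 3 passes: [1, 32, 33, 12, 5, 74, 93, 97]


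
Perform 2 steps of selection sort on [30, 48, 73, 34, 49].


Initial: [30, 48, 73, 34, 49]
Step 1: min=30 at 0
  Swap: [30, 48, 73, 34, 49]
Step 2: min=34 at 3
  Swap: [30, 34, 73, 48, 49]

After 2 steps: [30, 34, 73, 48, 49]


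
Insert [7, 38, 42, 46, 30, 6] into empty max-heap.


Insert 7: [7]
Insert 38: [38, 7]
Insert 42: [42, 7, 38]
Insert 46: [46, 42, 38, 7]
Insert 30: [46, 42, 38, 7, 30]
Insert 6: [46, 42, 38, 7, 30, 6]

Final heap: [46, 42, 38, 7, 30, 6]


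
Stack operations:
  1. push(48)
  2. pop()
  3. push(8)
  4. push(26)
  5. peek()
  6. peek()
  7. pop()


push(48) -> [48]
pop()->48, []
push(8) -> [8]
push(26) -> [8, 26]
peek()->26
peek()->26
pop()->26, [8]

Final stack: [8]


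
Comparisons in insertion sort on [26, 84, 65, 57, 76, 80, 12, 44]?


Algorithm: insertion sort
Input: [26, 84, 65, 57, 76, 80, 12, 44]
Sorted: [12, 26, 44, 57, 65, 76, 80, 84]

22


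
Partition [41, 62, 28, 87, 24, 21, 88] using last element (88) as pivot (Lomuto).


Pivot: 88
  41 <= 88: advance i (no swap)
  62 <= 88: advance i (no swap)
  28 <= 88: advance i (no swap)
  87 <= 88: advance i (no swap)
  24 <= 88: advance i (no swap)
  21 <= 88: advance i (no swap)
Place pivot at 6: [41, 62, 28, 87, 24, 21, 88]

Partitioned: [41, 62, 28, 87, 24, 21, 88]


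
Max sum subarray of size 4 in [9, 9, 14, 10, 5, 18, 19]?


[0:4]: 42
[1:5]: 38
[2:6]: 47
[3:7]: 52

Max: 52 at [3:7]


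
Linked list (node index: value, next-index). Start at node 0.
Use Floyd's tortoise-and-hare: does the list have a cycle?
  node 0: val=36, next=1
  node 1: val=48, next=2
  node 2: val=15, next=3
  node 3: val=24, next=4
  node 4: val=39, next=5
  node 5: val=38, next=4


Floyd's tortoise (slow, +1) and hare (fast, +2):
  init: slow=0, fast=0
  step 1: slow=1, fast=2
  step 2: slow=2, fast=4
  step 3: slow=3, fast=4
  step 4: slow=4, fast=4
  slow == fast at node 4: cycle detected

Cycle: yes


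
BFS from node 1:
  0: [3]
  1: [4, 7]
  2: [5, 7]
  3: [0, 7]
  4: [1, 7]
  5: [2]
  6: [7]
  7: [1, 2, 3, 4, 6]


Visit 1, enqueue [4, 7]
Visit 4, enqueue []
Visit 7, enqueue [2, 3, 6]
Visit 2, enqueue [5]
Visit 3, enqueue [0]
Visit 6, enqueue []
Visit 5, enqueue []
Visit 0, enqueue []

BFS order: [1, 4, 7, 2, 3, 6, 5, 0]


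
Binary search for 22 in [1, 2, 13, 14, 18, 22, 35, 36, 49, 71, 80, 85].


Step 1: lo=0, hi=11, mid=5, val=22

Found at index 5


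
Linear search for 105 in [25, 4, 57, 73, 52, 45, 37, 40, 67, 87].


i=0: 25!=105
i=1: 4!=105
i=2: 57!=105
i=3: 73!=105
i=4: 52!=105
i=5: 45!=105
i=6: 37!=105
i=7: 40!=105
i=8: 67!=105
i=9: 87!=105

Not found, 10 comps


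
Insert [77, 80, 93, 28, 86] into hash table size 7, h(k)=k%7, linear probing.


Insert 77: h=0 -> slot 0
Insert 80: h=3 -> slot 3
Insert 93: h=2 -> slot 2
Insert 28: h=0, 1 probes -> slot 1
Insert 86: h=2, 2 probes -> slot 4

Table: [77, 28, 93, 80, 86, None, None]


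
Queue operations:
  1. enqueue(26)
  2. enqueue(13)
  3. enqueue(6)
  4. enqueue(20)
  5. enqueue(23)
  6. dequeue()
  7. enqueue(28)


enqueue(26) -> [26]
enqueue(13) -> [26, 13]
enqueue(6) -> [26, 13, 6]
enqueue(20) -> [26, 13, 6, 20]
enqueue(23) -> [26, 13, 6, 20, 23]
dequeue()->26, [13, 6, 20, 23]
enqueue(28) -> [13, 6, 20, 23, 28]

Final queue: [13, 6, 20, 23, 28]


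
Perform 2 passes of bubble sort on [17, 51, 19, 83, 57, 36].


Initial: [17, 51, 19, 83, 57, 36]
Pass 1: [17, 19, 51, 57, 36, 83] (3 swaps)
Pass 2: [17, 19, 51, 36, 57, 83] (1 swaps)

After 2 passes: [17, 19, 51, 36, 57, 83]


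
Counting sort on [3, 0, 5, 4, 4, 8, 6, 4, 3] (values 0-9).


Input: [3, 0, 5, 4, 4, 8, 6, 4, 3]
Counts: [1, 0, 0, 2, 3, 1, 1, 0, 1, 0]

Sorted: [0, 3, 3, 4, 4, 4, 5, 6, 8]


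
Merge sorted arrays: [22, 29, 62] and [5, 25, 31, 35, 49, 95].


Take 5 from B
Take 22 from A
Take 25 from B
Take 29 from A
Take 31 from B
Take 35 from B
Take 49 from B
Take 62 from A

Merged: [5, 22, 25, 29, 31, 35, 49, 62, 95]


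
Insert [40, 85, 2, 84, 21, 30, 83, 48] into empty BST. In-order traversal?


Insert 40: root
Insert 85: R from 40
Insert 2: L from 40
Insert 84: R from 40 -> L from 85
Insert 21: L from 40 -> R from 2
Insert 30: L from 40 -> R from 2 -> R from 21
Insert 83: R from 40 -> L from 85 -> L from 84
Insert 48: R from 40 -> L from 85 -> L from 84 -> L from 83

In-order: [2, 21, 30, 40, 48, 83, 84, 85]


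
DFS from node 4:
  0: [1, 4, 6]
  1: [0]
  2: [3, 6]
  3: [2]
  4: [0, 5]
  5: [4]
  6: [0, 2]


Visit 4, push [5, 0]
Visit 0, push [6, 1]
Visit 1, push []
Visit 6, push [2]
Visit 2, push [3]
Visit 3, push []
Visit 5, push []

DFS order: [4, 0, 1, 6, 2, 3, 5]


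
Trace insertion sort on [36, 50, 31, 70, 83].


Initial: [36, 50, 31, 70, 83]
Insert 50: [36, 50, 31, 70, 83]
Insert 31: [31, 36, 50, 70, 83]
Insert 70: [31, 36, 50, 70, 83]
Insert 83: [31, 36, 50, 70, 83]

Sorted: [31, 36, 50, 70, 83]


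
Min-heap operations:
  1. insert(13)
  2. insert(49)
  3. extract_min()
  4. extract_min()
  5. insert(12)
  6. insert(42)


insert(13) -> [13]
insert(49) -> [13, 49]
extract_min()->13, [49]
extract_min()->49, []
insert(12) -> [12]
insert(42) -> [12, 42]

Final heap: [12, 42]


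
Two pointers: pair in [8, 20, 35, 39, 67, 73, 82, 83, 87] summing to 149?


lo=0(8)+hi=8(87)=95
lo=1(20)+hi=8(87)=107
lo=2(35)+hi=8(87)=122
lo=3(39)+hi=8(87)=126
lo=4(67)+hi=8(87)=154
lo=4(67)+hi=7(83)=150
lo=4(67)+hi=6(82)=149

Yes: 67+82=149


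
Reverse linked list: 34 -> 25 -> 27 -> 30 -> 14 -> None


Step 1: curr=34, set curr.next=prev(None) | reversed so far: 34
Step 2: curr=25, set curr.next=prev(34) | reversed so far: 25 -> 34
Step 3: curr=27, set curr.next=prev(25) | reversed so far: 27 -> 25 -> 34
Step 4: curr=30, set curr.next=prev(27) | reversed so far: 30 -> 27 -> 25 -> 34
Step 5: curr=14, set curr.next=prev(30) | reversed so far: 14 -> 30 -> 27 -> 25 -> 34

14 -> 30 -> 27 -> 25 -> 34 -> None


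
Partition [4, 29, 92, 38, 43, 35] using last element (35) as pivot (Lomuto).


Pivot: 35
  4 <= 35: advance i (no swap)
  29 <= 35: advance i (no swap)
Place pivot at 2: [4, 29, 35, 38, 43, 92]

Partitioned: [4, 29, 35, 38, 43, 92]


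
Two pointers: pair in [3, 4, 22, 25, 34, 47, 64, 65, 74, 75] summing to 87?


lo=0(3)+hi=9(75)=78
lo=1(4)+hi=9(75)=79
lo=2(22)+hi=9(75)=97
lo=2(22)+hi=8(74)=96
lo=2(22)+hi=7(65)=87

Yes: 22+65=87


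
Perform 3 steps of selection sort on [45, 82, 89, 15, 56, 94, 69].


Initial: [45, 82, 89, 15, 56, 94, 69]
Step 1: min=15 at 3
  Swap: [15, 82, 89, 45, 56, 94, 69]
Step 2: min=45 at 3
  Swap: [15, 45, 89, 82, 56, 94, 69]
Step 3: min=56 at 4
  Swap: [15, 45, 56, 82, 89, 94, 69]

After 3 steps: [15, 45, 56, 82, 89, 94, 69]


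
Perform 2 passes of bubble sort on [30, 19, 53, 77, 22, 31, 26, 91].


Initial: [30, 19, 53, 77, 22, 31, 26, 91]
Pass 1: [19, 30, 53, 22, 31, 26, 77, 91] (4 swaps)
Pass 2: [19, 30, 22, 31, 26, 53, 77, 91] (3 swaps)

After 2 passes: [19, 30, 22, 31, 26, 53, 77, 91]


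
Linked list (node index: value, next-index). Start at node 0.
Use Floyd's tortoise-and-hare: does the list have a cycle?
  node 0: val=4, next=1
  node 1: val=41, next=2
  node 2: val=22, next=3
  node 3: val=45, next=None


Floyd's tortoise (slow, +1) and hare (fast, +2):
  init: slow=0, fast=0
  step 1: slow=1, fast=2
  step 2: fast 2->3->None, no cycle

Cycle: no


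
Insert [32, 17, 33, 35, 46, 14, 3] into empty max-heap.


Insert 32: [32]
Insert 17: [32, 17]
Insert 33: [33, 17, 32]
Insert 35: [35, 33, 32, 17]
Insert 46: [46, 35, 32, 17, 33]
Insert 14: [46, 35, 32, 17, 33, 14]
Insert 3: [46, 35, 32, 17, 33, 14, 3]

Final heap: [46, 35, 32, 17, 33, 14, 3]


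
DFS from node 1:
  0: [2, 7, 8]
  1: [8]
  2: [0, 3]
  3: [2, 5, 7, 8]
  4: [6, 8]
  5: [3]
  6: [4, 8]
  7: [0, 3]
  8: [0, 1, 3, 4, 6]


Visit 1, push [8]
Visit 8, push [6, 4, 3, 0]
Visit 0, push [7, 2]
Visit 2, push [3]
Visit 3, push [7, 5]
Visit 5, push []
Visit 7, push []
Visit 4, push [6]
Visit 6, push []

DFS order: [1, 8, 0, 2, 3, 5, 7, 4, 6]


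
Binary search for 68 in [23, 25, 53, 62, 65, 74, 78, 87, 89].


Step 1: lo=0, hi=8, mid=4, val=65
Step 2: lo=5, hi=8, mid=6, val=78
Step 3: lo=5, hi=5, mid=5, val=74

Not found


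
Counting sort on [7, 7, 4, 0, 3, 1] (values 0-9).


Input: [7, 7, 4, 0, 3, 1]
Counts: [1, 1, 0, 1, 1, 0, 0, 2, 0, 0]

Sorted: [0, 1, 3, 4, 7, 7]


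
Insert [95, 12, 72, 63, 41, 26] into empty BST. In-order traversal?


Insert 95: root
Insert 12: L from 95
Insert 72: L from 95 -> R from 12
Insert 63: L from 95 -> R from 12 -> L from 72
Insert 41: L from 95 -> R from 12 -> L from 72 -> L from 63
Insert 26: L from 95 -> R from 12 -> L from 72 -> L from 63 -> L from 41

In-order: [12, 26, 41, 63, 72, 95]


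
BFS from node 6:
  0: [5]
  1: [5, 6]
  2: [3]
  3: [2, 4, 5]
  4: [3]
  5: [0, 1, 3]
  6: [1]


Visit 6, enqueue [1]
Visit 1, enqueue [5]
Visit 5, enqueue [0, 3]
Visit 0, enqueue []
Visit 3, enqueue [2, 4]
Visit 2, enqueue []
Visit 4, enqueue []

BFS order: [6, 1, 5, 0, 3, 2, 4]


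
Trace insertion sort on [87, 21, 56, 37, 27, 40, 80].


Initial: [87, 21, 56, 37, 27, 40, 80]
Insert 21: [21, 87, 56, 37, 27, 40, 80]
Insert 56: [21, 56, 87, 37, 27, 40, 80]
Insert 37: [21, 37, 56, 87, 27, 40, 80]
Insert 27: [21, 27, 37, 56, 87, 40, 80]
Insert 40: [21, 27, 37, 40, 56, 87, 80]
Insert 80: [21, 27, 37, 40, 56, 80, 87]

Sorted: [21, 27, 37, 40, 56, 80, 87]


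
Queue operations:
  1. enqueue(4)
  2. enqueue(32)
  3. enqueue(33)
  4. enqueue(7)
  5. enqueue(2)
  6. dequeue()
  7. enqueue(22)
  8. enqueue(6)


enqueue(4) -> [4]
enqueue(32) -> [4, 32]
enqueue(33) -> [4, 32, 33]
enqueue(7) -> [4, 32, 33, 7]
enqueue(2) -> [4, 32, 33, 7, 2]
dequeue()->4, [32, 33, 7, 2]
enqueue(22) -> [32, 33, 7, 2, 22]
enqueue(6) -> [32, 33, 7, 2, 22, 6]

Final queue: [32, 33, 7, 2, 22, 6]


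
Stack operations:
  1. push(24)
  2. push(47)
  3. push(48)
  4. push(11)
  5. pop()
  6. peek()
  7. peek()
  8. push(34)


push(24) -> [24]
push(47) -> [24, 47]
push(48) -> [24, 47, 48]
push(11) -> [24, 47, 48, 11]
pop()->11, [24, 47, 48]
peek()->48
peek()->48
push(34) -> [24, 47, 48, 34]

Final stack: [24, 47, 48, 34]


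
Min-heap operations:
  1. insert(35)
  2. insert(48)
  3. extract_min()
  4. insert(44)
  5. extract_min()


insert(35) -> [35]
insert(48) -> [35, 48]
extract_min()->35, [48]
insert(44) -> [44, 48]
extract_min()->44, [48]

Final heap: [48]


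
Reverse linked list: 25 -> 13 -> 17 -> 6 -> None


Step 1: curr=25, set curr.next=prev(None) | reversed so far: 25
Step 2: curr=13, set curr.next=prev(25) | reversed so far: 13 -> 25
Step 3: curr=17, set curr.next=prev(13) | reversed so far: 17 -> 13 -> 25
Step 4: curr=6, set curr.next=prev(17) | reversed so far: 6 -> 17 -> 13 -> 25

6 -> 17 -> 13 -> 25 -> None


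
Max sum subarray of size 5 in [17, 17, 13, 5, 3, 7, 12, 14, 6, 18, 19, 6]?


[0:5]: 55
[1:6]: 45
[2:7]: 40
[3:8]: 41
[4:9]: 42
[5:10]: 57
[6:11]: 69
[7:12]: 63

Max: 69 at [6:11]


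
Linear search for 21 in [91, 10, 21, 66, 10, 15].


i=0: 91!=21
i=1: 10!=21
i=2: 21==21 found!

Found at 2, 3 comps


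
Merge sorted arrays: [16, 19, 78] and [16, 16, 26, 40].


Take 16 from A
Take 16 from B
Take 16 from B
Take 19 from A
Take 26 from B
Take 40 from B

Merged: [16, 16, 16, 19, 26, 40, 78]


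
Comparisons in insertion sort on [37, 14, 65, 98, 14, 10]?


Algorithm: insertion sort
Input: [37, 14, 65, 98, 14, 10]
Sorted: [10, 14, 14, 37, 65, 98]

12


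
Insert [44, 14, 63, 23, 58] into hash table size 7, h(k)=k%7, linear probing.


Insert 44: h=2 -> slot 2
Insert 14: h=0 -> slot 0
Insert 63: h=0, 1 probes -> slot 1
Insert 23: h=2, 1 probes -> slot 3
Insert 58: h=2, 2 probes -> slot 4

Table: [14, 63, 44, 23, 58, None, None]


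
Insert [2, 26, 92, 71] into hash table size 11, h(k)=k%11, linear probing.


Insert 2: h=2 -> slot 2
Insert 26: h=4 -> slot 4
Insert 92: h=4, 1 probes -> slot 5
Insert 71: h=5, 1 probes -> slot 6

Table: [None, None, 2, None, 26, 92, 71, None, None, None, None]


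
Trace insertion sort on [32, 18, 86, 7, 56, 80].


Initial: [32, 18, 86, 7, 56, 80]
Insert 18: [18, 32, 86, 7, 56, 80]
Insert 86: [18, 32, 86, 7, 56, 80]
Insert 7: [7, 18, 32, 86, 56, 80]
Insert 56: [7, 18, 32, 56, 86, 80]
Insert 80: [7, 18, 32, 56, 80, 86]

Sorted: [7, 18, 32, 56, 80, 86]


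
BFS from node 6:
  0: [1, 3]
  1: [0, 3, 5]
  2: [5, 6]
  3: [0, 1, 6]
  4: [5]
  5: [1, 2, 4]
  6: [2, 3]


Visit 6, enqueue [2, 3]
Visit 2, enqueue [5]
Visit 3, enqueue [0, 1]
Visit 5, enqueue [4]
Visit 0, enqueue []
Visit 1, enqueue []
Visit 4, enqueue []

BFS order: [6, 2, 3, 5, 0, 1, 4]


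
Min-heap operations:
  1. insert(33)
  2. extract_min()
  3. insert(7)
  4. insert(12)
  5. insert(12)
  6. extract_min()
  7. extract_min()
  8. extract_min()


insert(33) -> [33]
extract_min()->33, []
insert(7) -> [7]
insert(12) -> [7, 12]
insert(12) -> [7, 12, 12]
extract_min()->7, [12, 12]
extract_min()->12, [12]
extract_min()->12, []

Final heap: []


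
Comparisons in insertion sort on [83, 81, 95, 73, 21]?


Algorithm: insertion sort
Input: [83, 81, 95, 73, 21]
Sorted: [21, 73, 81, 83, 95]

9


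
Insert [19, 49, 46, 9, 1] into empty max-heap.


Insert 19: [19]
Insert 49: [49, 19]
Insert 46: [49, 19, 46]
Insert 9: [49, 19, 46, 9]
Insert 1: [49, 19, 46, 9, 1]

Final heap: [49, 19, 46, 9, 1]


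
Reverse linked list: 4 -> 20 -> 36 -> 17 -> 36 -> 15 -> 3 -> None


Step 1: curr=4, set curr.next=prev(None) | reversed so far: 4
Step 2: curr=20, set curr.next=prev(4) | reversed so far: 20 -> 4
Step 3: curr=36, set curr.next=prev(20) | reversed so far: 36 -> 20 -> 4
Step 4: curr=17, set curr.next=prev(36) | reversed so far: 17 -> 36 -> 20 -> 4
Step 5: curr=36, set curr.next=prev(17) | reversed so far: 36 -> 17 -> 36 -> 20 -> 4
Step 6: curr=15, set curr.next=prev(36) | reversed so far: 15 -> 36 -> 17 -> 36 -> 20 -> 4
Step 7: curr=3, set curr.next=prev(15) | reversed so far: 3 -> 15 -> 36 -> 17 -> 36 -> 20 -> 4

3 -> 15 -> 36 -> 17 -> 36 -> 20 -> 4 -> None


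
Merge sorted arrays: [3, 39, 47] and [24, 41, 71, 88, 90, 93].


Take 3 from A
Take 24 from B
Take 39 from A
Take 41 from B
Take 47 from A

Merged: [3, 24, 39, 41, 47, 71, 88, 90, 93]


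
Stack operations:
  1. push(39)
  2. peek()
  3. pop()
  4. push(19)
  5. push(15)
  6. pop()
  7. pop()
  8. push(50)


push(39) -> [39]
peek()->39
pop()->39, []
push(19) -> [19]
push(15) -> [19, 15]
pop()->15, [19]
pop()->19, []
push(50) -> [50]

Final stack: [50]


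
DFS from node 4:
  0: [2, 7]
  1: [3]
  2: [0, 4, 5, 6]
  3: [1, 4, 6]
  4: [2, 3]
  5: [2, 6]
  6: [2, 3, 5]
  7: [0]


Visit 4, push [3, 2]
Visit 2, push [6, 5, 0]
Visit 0, push [7]
Visit 7, push []
Visit 5, push [6]
Visit 6, push [3]
Visit 3, push [1]
Visit 1, push []

DFS order: [4, 2, 0, 7, 5, 6, 3, 1]


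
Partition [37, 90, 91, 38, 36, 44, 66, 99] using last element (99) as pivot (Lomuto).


Pivot: 99
  37 <= 99: advance i (no swap)
  90 <= 99: advance i (no swap)
  91 <= 99: advance i (no swap)
  38 <= 99: advance i (no swap)
  36 <= 99: advance i (no swap)
  44 <= 99: advance i (no swap)
  66 <= 99: advance i (no swap)
Place pivot at 7: [37, 90, 91, 38, 36, 44, 66, 99]

Partitioned: [37, 90, 91, 38, 36, 44, 66, 99]


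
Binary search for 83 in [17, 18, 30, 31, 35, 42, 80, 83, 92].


Step 1: lo=0, hi=8, mid=4, val=35
Step 2: lo=5, hi=8, mid=6, val=80
Step 3: lo=7, hi=8, mid=7, val=83

Found at index 7


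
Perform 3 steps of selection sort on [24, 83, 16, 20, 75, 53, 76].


Initial: [24, 83, 16, 20, 75, 53, 76]
Step 1: min=16 at 2
  Swap: [16, 83, 24, 20, 75, 53, 76]
Step 2: min=20 at 3
  Swap: [16, 20, 24, 83, 75, 53, 76]
Step 3: min=24 at 2
  Swap: [16, 20, 24, 83, 75, 53, 76]

After 3 steps: [16, 20, 24, 83, 75, 53, 76]


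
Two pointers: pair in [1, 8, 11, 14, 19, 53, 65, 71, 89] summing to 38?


lo=0(1)+hi=8(89)=90
lo=0(1)+hi=7(71)=72
lo=0(1)+hi=6(65)=66
lo=0(1)+hi=5(53)=54
lo=0(1)+hi=4(19)=20
lo=1(8)+hi=4(19)=27
lo=2(11)+hi=4(19)=30
lo=3(14)+hi=4(19)=33

No pair found


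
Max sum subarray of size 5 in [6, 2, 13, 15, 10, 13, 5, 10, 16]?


[0:5]: 46
[1:6]: 53
[2:7]: 56
[3:8]: 53
[4:9]: 54

Max: 56 at [2:7]


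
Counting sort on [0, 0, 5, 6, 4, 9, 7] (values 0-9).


Input: [0, 0, 5, 6, 4, 9, 7]
Counts: [2, 0, 0, 0, 1, 1, 1, 1, 0, 1]

Sorted: [0, 0, 4, 5, 6, 7, 9]


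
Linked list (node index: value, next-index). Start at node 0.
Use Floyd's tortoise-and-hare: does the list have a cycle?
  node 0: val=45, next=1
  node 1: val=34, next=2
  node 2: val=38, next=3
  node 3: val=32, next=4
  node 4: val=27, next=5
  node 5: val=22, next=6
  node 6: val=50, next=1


Floyd's tortoise (slow, +1) and hare (fast, +2):
  init: slow=0, fast=0
  step 1: slow=1, fast=2
  step 2: slow=2, fast=4
  step 3: slow=3, fast=6
  step 4: slow=4, fast=2
  step 5: slow=5, fast=4
  step 6: slow=6, fast=6
  slow == fast at node 6: cycle detected

Cycle: yes


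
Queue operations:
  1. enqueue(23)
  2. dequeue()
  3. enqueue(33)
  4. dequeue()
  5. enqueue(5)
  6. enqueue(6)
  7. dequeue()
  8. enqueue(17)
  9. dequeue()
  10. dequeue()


enqueue(23) -> [23]
dequeue()->23, []
enqueue(33) -> [33]
dequeue()->33, []
enqueue(5) -> [5]
enqueue(6) -> [5, 6]
dequeue()->5, [6]
enqueue(17) -> [6, 17]
dequeue()->6, [17]
dequeue()->17, []

Final queue: []


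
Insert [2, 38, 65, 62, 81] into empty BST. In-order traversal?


Insert 2: root
Insert 38: R from 2
Insert 65: R from 2 -> R from 38
Insert 62: R from 2 -> R from 38 -> L from 65
Insert 81: R from 2 -> R from 38 -> R from 65

In-order: [2, 38, 62, 65, 81]


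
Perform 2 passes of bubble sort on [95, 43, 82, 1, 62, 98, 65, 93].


Initial: [95, 43, 82, 1, 62, 98, 65, 93]
Pass 1: [43, 82, 1, 62, 95, 65, 93, 98] (6 swaps)
Pass 2: [43, 1, 62, 82, 65, 93, 95, 98] (4 swaps)

After 2 passes: [43, 1, 62, 82, 65, 93, 95, 98]


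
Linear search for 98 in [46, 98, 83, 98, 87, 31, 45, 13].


i=0: 46!=98
i=1: 98==98 found!

Found at 1, 2 comps


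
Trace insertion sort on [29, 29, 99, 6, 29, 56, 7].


Initial: [29, 29, 99, 6, 29, 56, 7]
Insert 29: [29, 29, 99, 6, 29, 56, 7]
Insert 99: [29, 29, 99, 6, 29, 56, 7]
Insert 6: [6, 29, 29, 99, 29, 56, 7]
Insert 29: [6, 29, 29, 29, 99, 56, 7]
Insert 56: [6, 29, 29, 29, 56, 99, 7]
Insert 7: [6, 7, 29, 29, 29, 56, 99]

Sorted: [6, 7, 29, 29, 29, 56, 99]


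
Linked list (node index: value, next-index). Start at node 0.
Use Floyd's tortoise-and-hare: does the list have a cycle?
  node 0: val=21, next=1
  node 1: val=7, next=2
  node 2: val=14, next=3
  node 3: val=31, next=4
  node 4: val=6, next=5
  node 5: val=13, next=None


Floyd's tortoise (slow, +1) and hare (fast, +2):
  init: slow=0, fast=0
  step 1: slow=1, fast=2
  step 2: slow=2, fast=4
  step 3: fast 4->5->None, no cycle

Cycle: no


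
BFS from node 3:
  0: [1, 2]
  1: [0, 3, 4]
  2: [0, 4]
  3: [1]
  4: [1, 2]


Visit 3, enqueue [1]
Visit 1, enqueue [0, 4]
Visit 0, enqueue [2]
Visit 4, enqueue []
Visit 2, enqueue []

BFS order: [3, 1, 0, 4, 2]


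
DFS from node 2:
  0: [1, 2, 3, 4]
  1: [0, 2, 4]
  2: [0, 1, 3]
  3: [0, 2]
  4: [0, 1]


Visit 2, push [3, 1, 0]
Visit 0, push [4, 3, 1]
Visit 1, push [4]
Visit 4, push []
Visit 3, push []

DFS order: [2, 0, 1, 4, 3]


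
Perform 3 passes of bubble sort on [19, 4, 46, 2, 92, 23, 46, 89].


Initial: [19, 4, 46, 2, 92, 23, 46, 89]
Pass 1: [4, 19, 2, 46, 23, 46, 89, 92] (5 swaps)
Pass 2: [4, 2, 19, 23, 46, 46, 89, 92] (2 swaps)
Pass 3: [2, 4, 19, 23, 46, 46, 89, 92] (1 swaps)

After 3 passes: [2, 4, 19, 23, 46, 46, 89, 92]
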